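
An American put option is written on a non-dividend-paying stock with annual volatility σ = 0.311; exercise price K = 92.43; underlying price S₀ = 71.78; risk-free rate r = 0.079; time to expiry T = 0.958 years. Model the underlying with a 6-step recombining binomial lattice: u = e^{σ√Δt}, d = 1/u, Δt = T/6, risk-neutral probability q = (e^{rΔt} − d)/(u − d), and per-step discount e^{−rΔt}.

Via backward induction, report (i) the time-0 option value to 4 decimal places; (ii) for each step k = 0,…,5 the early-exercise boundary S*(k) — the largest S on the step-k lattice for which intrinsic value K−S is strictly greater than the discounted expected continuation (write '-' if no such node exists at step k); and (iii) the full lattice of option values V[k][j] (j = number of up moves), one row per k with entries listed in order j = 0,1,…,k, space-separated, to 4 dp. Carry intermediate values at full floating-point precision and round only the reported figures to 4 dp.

price = 20.7121
boundary = - 63.3919 71.7800 63.3919 71.7800 81.2781
tree:
20.7121
29.0381 13.5296
36.4460 20.6500 7.2849
42.9883 29.0381 12.5534 2.5979
48.7660 36.4460 20.6500 5.3834 0.0892
53.8685 42.9883 29.0381 11.1519 0.1882 0.0000
58.3748 48.7660 36.4460 20.6500 0.3971 0.0000 0.0000

Δt=0.15967  u=1.13232  d=0.88314  q=0.51991  discount=0.98747
step 6 (expiry): payoffs max(K−S,0) = 58.3748 48.7660 36.4460 20.6500 0.3971 0.0000 0.0000
step 5: (k=5,j=0): S=38.5615, (K−S)⁺=53.8685, hold=52.7099 ⇒ V=53.8685 exercise | (k=5,j=1): S=49.4417, (K−S)⁺=42.9883, hold=41.8297 ⇒ V=42.9883 exercise | (k=5,j=2): S=63.3919, (K−S)⁺=29.0381, hold=27.8796 ⇒ V=29.0381 exercise | (k=5,j=3): S=81.2781, (K−S)⁺=11.1519, hold=9.9934 ⇒ V=11.1519 exercise | (k=5,j=4): S=104.2109, (K−S)⁺=0.0000, hold=0.1882 ⇒ V=0.1882 continue | (k=5,j=5): S=133.6143, (K−S)⁺=0.0000, hold=0.0000 ⇒ V=0.0000 continue  boundary S*=81.2781
step 4: (k=4,j=0): S=43.6640, (K−S)⁺=48.7660, hold=47.6074 ⇒ V=48.7660 exercise | (k=4,j=1): S=55.9840, (K−S)⁺=36.4460, hold=35.2875 ⇒ V=36.4460 exercise | (k=4,j=2): S=71.7800, (K−S)⁺=20.6500, hold=19.4914 ⇒ V=20.6500 exercise | (k=4,j=3): S=92.0329, (K−S)⁺=0.3971, hold=5.3834 ⇒ V=5.3834 continue | (k=4,j=4): S=118.0003, (K−S)⁺=0.0000, hold=0.0892 ⇒ V=0.0892 continue  boundary S*=71.7800
step 3: (k=3,j=0): S=49.4417, (K−S)⁺=42.9883, hold=41.8297 ⇒ V=42.9883 exercise | (k=3,j=1): S=63.3919, (K−S)⁺=29.0381, hold=27.8796 ⇒ V=29.0381 exercise | (k=3,j=2): S=81.2781, (K−S)⁺=11.1519, hold=12.5534 ⇒ V=12.5534 continue | (k=3,j=3): S=104.2109, (K−S)⁺=0.0000, hold=2.5979 ⇒ V=2.5979 continue  boundary S*=63.3919
step 2: (k=2,j=0): S=55.9840, (K−S)⁺=36.4460, hold=35.2875 ⇒ V=36.4460 exercise | (k=2,j=1): S=71.7800, (K−S)⁺=20.6500, hold=20.2109 ⇒ V=20.6500 exercise | (k=2,j=2): S=92.0329, (K−S)⁺=0.3971, hold=7.2849 ⇒ V=7.2849 continue  boundary S*=71.7800
step 1: (k=1,j=0): S=63.3919, (K−S)⁺=29.0381, hold=27.8796 ⇒ V=29.0381 exercise | (k=1,j=1): S=81.2781, (K−S)⁺=11.1519, hold=13.5296 ⇒ V=13.5296 continue  boundary S*=63.3919
step 0: (k=0,j=0): S=71.7800, (K−S)⁺=20.6500, hold=20.7121 ⇒ V=20.7121 continue  boundary S*=-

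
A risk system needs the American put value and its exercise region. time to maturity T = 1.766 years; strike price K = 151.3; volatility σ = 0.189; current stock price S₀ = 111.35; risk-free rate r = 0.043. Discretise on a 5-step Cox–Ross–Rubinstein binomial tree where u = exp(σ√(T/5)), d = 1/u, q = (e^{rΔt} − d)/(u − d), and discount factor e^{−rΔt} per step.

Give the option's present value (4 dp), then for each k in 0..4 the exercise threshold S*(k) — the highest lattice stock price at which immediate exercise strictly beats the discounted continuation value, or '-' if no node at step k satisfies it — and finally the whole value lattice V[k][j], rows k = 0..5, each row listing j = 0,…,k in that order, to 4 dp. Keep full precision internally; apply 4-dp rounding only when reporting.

Δt=0.35320  u=1.11888  d=0.89375  q=0.53993  discount=0.98493
step 5 (expiry): payoffs max(K−S,0) = 87.7988 71.8040 51.7804 26.7132 0.0000 0.0000
step 4: (k=4,j=0): S=71.0499, (K−S)⁺=80.2501, hold=77.9696 ⇒ V=80.2501 exercise | (k=4,j=1): S=88.9461, (K−S)⁺=62.3539, hold=60.0734 ⇒ V=62.3539 exercise | (k=4,j=2): S=111.3500, (K−S)⁺=39.9500, hold=37.6695 ⇒ V=39.9500 exercise | (k=4,j=3): S=139.3970, (K−S)⁺=11.9030, hold=12.1048 ⇒ V=12.1048 continue | (k=4,j=4): S=174.5086, (K−S)⁺=0.0000, hold=0.0000 ⇒ V=0.0000 continue  boundary S*=111.3500
step 3: (k=3,j=0): S=79.4960, (K−S)⁺=71.8040, hold=69.5235 ⇒ V=71.8040 exercise | (k=3,j=1): S=99.5196, (K−S)⁺=51.7804, hold=49.4999 ⇒ V=51.7804 exercise | (k=3,j=2): S=124.5868, (K−S)⁺=26.7132, hold=24.5400 ⇒ V=26.7132 exercise | (k=3,j=3): S=155.9679, (K−S)⁺=0.0000, hold=5.4851 ⇒ V=5.4851 continue  boundary S*=124.5868
step 2: (k=2,j=0): S=88.9461, (K−S)⁺=62.3539, hold=60.0734 ⇒ V=62.3539 exercise | (k=2,j=1): S=111.3500, (K−S)⁺=39.9500, hold=37.6695 ⇒ V=39.9500 exercise | (k=2,j=2): S=139.3970, (K−S)⁺=11.9030, hold=15.0217 ⇒ V=15.0217 continue  boundary S*=111.3500
step 1: (k=1,j=0): S=99.5196, (K−S)⁺=51.7804, hold=49.4999 ⇒ V=51.7804 exercise | (k=1,j=1): S=124.5868, (K−S)⁺=26.7132, hold=26.0912 ⇒ V=26.7132 exercise  boundary S*=124.5868
step 0: (k=0,j=0): S=111.3500, (K−S)⁺=39.9500, hold=37.6695 ⇒ V=39.9500 exercise  boundary S*=111.3500

price = 39.9500
boundary = 111.3500 124.5868 111.3500 124.5868 111.3500
tree:
39.9500
51.7804 26.7132
62.3539 39.9500 15.0217
71.8040 51.7804 26.7132 5.4851
80.2501 62.3539 39.9500 12.1048 0.0000
87.7988 71.8040 51.7804 26.7132 0.0000 0.0000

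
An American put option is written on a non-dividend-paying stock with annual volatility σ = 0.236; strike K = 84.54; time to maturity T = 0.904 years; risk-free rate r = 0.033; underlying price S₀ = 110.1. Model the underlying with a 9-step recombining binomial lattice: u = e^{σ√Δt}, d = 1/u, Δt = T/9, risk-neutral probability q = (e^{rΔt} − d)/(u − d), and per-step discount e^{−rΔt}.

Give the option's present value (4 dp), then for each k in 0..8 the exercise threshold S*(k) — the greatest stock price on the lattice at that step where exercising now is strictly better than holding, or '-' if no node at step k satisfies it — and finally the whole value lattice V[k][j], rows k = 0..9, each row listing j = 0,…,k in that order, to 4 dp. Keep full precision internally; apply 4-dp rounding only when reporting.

price = 0.9557
boundary = - - - - - - 70.2891 65.2236 70.2891
tree:
0.9557
1.5986 0.3281
2.6237 0.5981 0.0639
4.2089 1.0777 0.1291 0.0000
6.5651 1.9132 0.2609 0.0000 0.0000
9.8882 3.3312 0.5273 0.0000 0.0000 0.0000
14.2509 5.6510 1.0655 0.0000 0.0000 0.0000 0.0000
19.3164 9.2358 2.1532 0.0000 0.0000 0.0000 0.0000 0.0000
24.0169 14.2509 4.3509 0.0000 0.0000 0.0000 0.0000 0.0000 0.0000
28.3786 19.3164 8.7920 0.0000 0.0000 0.0000 0.0000 0.0000 0.0000 0.0000

Δt=0.10044  u=1.07766  d=0.92793  q=0.50348  discount=0.99669
step 9 (expiry): payoffs max(K−S,0) = 28.3786 19.3164 8.7920 0.0000 0.0000 0.0000 0.0000 0.0000 0.0000 0.0000
step 8: (k=8,j=0): S=60.5231, (K−S)⁺=24.0169, hold=23.7371 ⇒ V=24.0169 exercise | (k=8,j=1): S=70.2891, (K−S)⁺=14.2509, hold=13.9712 ⇒ V=14.2509 exercise | (k=8,j=2): S=81.6309, (K−S)⁺=2.9091, hold=4.3509 ⇒ V=4.3509 continue | (k=8,j=3): S=94.8027, (K−S)⁺=0.0000, hold=0.0000 ⇒ V=0.0000 continue | (k=8,j=4): S=110.1000, (K−S)⁺=0.0000, hold=0.0000 ⇒ V=0.0000 continue | (k=8,j=5): S=127.8656, (K−S)⁺=0.0000, hold=0.0000 ⇒ V=0.0000 continue | (k=8,j=6): S=148.4979, (K−S)⁺=0.0000, hold=0.0000 ⇒ V=0.0000 continue | (k=8,j=7): S=172.4593, (K−S)⁺=0.0000, hold=0.0000 ⇒ V=0.0000 continue | (k=8,j=8): S=200.2872, (K−S)⁺=0.0000, hold=0.0000 ⇒ V=0.0000 continue  boundary S*=70.2891
step 7: (k=7,j=0): S=65.2236, (K−S)⁺=19.3164, hold=19.0367 ⇒ V=19.3164 exercise | (k=7,j=1): S=75.7480, (K−S)⁺=8.7920, hold=9.2358 ⇒ V=9.2358 continue | (k=7,j=2): S=87.9706, (K−S)⁺=0.0000, hold=2.1532 ⇒ V=2.1532 continue | (k=7,j=3): S=102.1655, (K−S)⁺=0.0000, hold=0.0000 ⇒ V=0.0000 continue | (k=7,j=4): S=118.6508, (K−S)⁺=0.0000, hold=0.0000 ⇒ V=0.0000 continue | (k=7,j=5): S=137.7961, (K−S)⁺=0.0000, hold=0.0000 ⇒ V=0.0000 continue | (k=7,j=6): S=160.0308, (K−S)⁺=0.0000, hold=0.0000 ⇒ V=0.0000 continue | (k=7,j=7): S=185.8532, (K−S)⁺=0.0000, hold=0.0000 ⇒ V=0.0000 continue  boundary S*=65.2236
step 6: (k=6,j=0): S=70.2891, (K−S)⁺=14.2509, hold=14.1938 ⇒ V=14.2509 exercise | (k=6,j=1): S=81.6309, (K−S)⁺=2.9091, hold=5.6510 ⇒ V=5.6510 continue | (k=6,j=2): S=94.8027, (K−S)⁺=0.0000, hold=1.0655 ⇒ V=1.0655 continue | (k=6,j=3): S=110.1000, (K−S)⁺=0.0000, hold=0.0000 ⇒ V=0.0000 continue | (k=6,j=4): S=127.8656, (K−S)⁺=0.0000, hold=0.0000 ⇒ V=0.0000 continue | (k=6,j=5): S=148.4979, (K−S)⁺=0.0000, hold=0.0000 ⇒ V=0.0000 continue | (k=6,j=6): S=172.4593, (K−S)⁺=0.0000, hold=0.0000 ⇒ V=0.0000 continue  boundary S*=70.2891
step 5: (k=5,j=0): S=75.7480, (K−S)⁺=8.7920, hold=9.8882 ⇒ V=9.8882 continue | (k=5,j=1): S=87.9706, (K−S)⁺=0.0000, hold=3.3312 ⇒ V=3.3312 continue | (k=5,j=2): S=102.1655, (K−S)⁺=0.0000, hold=0.5273 ⇒ V=0.5273 continue | (k=5,j=3): S=118.6508, (K−S)⁺=0.0000, hold=0.0000 ⇒ V=0.0000 continue | (k=5,j=4): S=137.7961, (K−S)⁺=0.0000, hold=0.0000 ⇒ V=0.0000 continue | (k=5,j=5): S=160.0308, (K−S)⁺=0.0000, hold=0.0000 ⇒ V=0.0000 continue  boundary S*=-
step 4: (k=4,j=0): S=81.6309, (K−S)⁺=2.9091, hold=6.5651 ⇒ V=6.5651 continue | (k=4,j=1): S=94.8027, (K−S)⁺=0.0000, hold=1.9132 ⇒ V=1.9132 continue | (k=4,j=2): S=110.1000, (K−S)⁺=0.0000, hold=0.2609 ⇒ V=0.2609 continue | (k=4,j=3): S=127.8656, (K−S)⁺=0.0000, hold=0.0000 ⇒ V=0.0000 continue | (k=4,j=4): S=148.4979, (K−S)⁺=0.0000, hold=0.0000 ⇒ V=0.0000 continue  boundary S*=-
step 3: (k=3,j=0): S=87.9706, (K−S)⁺=0.0000, hold=4.2089 ⇒ V=4.2089 continue | (k=3,j=1): S=102.1655, (K−S)⁺=0.0000, hold=1.0777 ⇒ V=1.0777 continue | (k=3,j=2): S=118.6508, (K−S)⁺=0.0000, hold=0.1291 ⇒ V=0.1291 continue | (k=3,j=3): S=137.7961, (K−S)⁺=0.0000, hold=0.0000 ⇒ V=0.0000 continue  boundary S*=-
step 2: (k=2,j=0): S=94.8027, (K−S)⁺=0.0000, hold=2.6237 ⇒ V=2.6237 continue | (k=2,j=1): S=110.1000, (K−S)⁺=0.0000, hold=0.5981 ⇒ V=0.5981 continue | (k=2,j=2): S=127.8656, (K−S)⁺=0.0000, hold=0.0639 ⇒ V=0.0639 continue  boundary S*=-
step 1: (k=1,j=0): S=102.1655, (K−S)⁺=0.0000, hold=1.5986 ⇒ V=1.5986 continue | (k=1,j=1): S=118.6508, (K−S)⁺=0.0000, hold=0.3281 ⇒ V=0.3281 continue  boundary S*=-
step 0: (k=0,j=0): S=110.1000, (K−S)⁺=0.0000, hold=0.9557 ⇒ V=0.9557 continue  boundary S*=-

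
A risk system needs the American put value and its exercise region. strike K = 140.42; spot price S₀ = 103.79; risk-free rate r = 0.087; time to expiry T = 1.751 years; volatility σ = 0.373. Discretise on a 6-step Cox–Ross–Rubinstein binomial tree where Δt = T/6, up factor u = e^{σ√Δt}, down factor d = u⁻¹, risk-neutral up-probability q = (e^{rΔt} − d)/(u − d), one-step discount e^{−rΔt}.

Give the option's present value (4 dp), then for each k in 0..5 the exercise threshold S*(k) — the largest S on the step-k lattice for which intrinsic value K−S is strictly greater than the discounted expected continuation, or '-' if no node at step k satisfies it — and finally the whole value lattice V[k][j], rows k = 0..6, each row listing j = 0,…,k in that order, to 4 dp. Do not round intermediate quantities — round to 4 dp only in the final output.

price = 38.2406
boundary = - 84.8486 69.3640 84.8486 103.7900 84.8486
tree:
38.2406
55.5714 23.7159
71.0560 37.1389 12.1703
83.7147 55.5714 21.5137 3.9164
94.0632 71.0560 36.6300 8.2515 0.0000
102.5232 83.7147 55.5714 17.3854 0.0000 0.0000
109.4392 94.0632 71.0560 36.6300 0.0000 0.0000 0.0000

Δt=0.29183, u=1.22324, d=0.81750, q=0.51317, disc=e^(-rΔt)=0.97493
k=6 terminal: V=max(K-S,0) → 109.4392 94.0632 71.0560 36.6300 0.0000 0.0000 0.0000
k=5: j=0 S=37.8968 intr=102.5232 cont=99.0029 V=102.5232[EX]; j=1 S=56.7053 intr=83.7147 cont=80.1944 V=83.7147[EX]; j=2 S=84.8486 intr=55.5714 cont=52.0510 V=55.5714[EX]; j=3 S=126.9598 intr=13.4602 cont=17.3854 V=17.3854[hold]; j=4 S=189.9710 intr=0.0000 cont=0.0000 V=0.0000[hold]; j=5 S=284.2552 intr=0.0000 cont=0.0000 V=0.0000[hold]  S*(5)=84.8486
k=4: j=0 S=46.3568 intr=94.0632 cont=90.5429 V=94.0632[EX]; j=1 S=69.3640 intr=71.0560 cont=67.5357 V=71.0560[EX]; j=2 S=103.7900 intr=36.6300 cont=35.0735 V=36.6300[EX]; j=3 S=155.3019 intr=0.0000 cont=8.2515 V=8.2515[hold]; j=4 S=232.3795 intr=0.0000 cont=0.0000 V=0.0000[hold]  S*(4)=103.7900
k=3: j=0 S=56.7053 intr=83.7147 cont=80.1944 V=83.7147[EX]; j=1 S=84.8486 intr=55.5714 cont=52.0510 V=55.5714[EX]; j=2 S=126.9598 intr=13.4602 cont=21.5137 V=21.5137[hold]; j=3 S=189.9710 intr=0.0000 cont=3.9164 V=3.9164[hold]  S*(3)=84.8486
k=2: j=0 S=69.3640 intr=71.0560 cont=67.5357 V=71.0560[EX]; j=1 S=103.7900 intr=36.6300 cont=37.1389 V=37.1389[hold]; j=2 S=155.3019 intr=0.0000 cont=12.1703 V=12.1703[hold]  S*(2)=69.3640
k=1: j=0 S=84.8486 intr=55.5714 cont=52.3056 V=55.5714[EX]; j=1 S=126.9598 intr=13.4602 cont=23.7159 V=23.7159[hold]  S*(1)=84.8486
k=0: j=0 S=103.7900 intr=36.6300 cont=38.2406 V=38.2406[hold]  S*(0)=-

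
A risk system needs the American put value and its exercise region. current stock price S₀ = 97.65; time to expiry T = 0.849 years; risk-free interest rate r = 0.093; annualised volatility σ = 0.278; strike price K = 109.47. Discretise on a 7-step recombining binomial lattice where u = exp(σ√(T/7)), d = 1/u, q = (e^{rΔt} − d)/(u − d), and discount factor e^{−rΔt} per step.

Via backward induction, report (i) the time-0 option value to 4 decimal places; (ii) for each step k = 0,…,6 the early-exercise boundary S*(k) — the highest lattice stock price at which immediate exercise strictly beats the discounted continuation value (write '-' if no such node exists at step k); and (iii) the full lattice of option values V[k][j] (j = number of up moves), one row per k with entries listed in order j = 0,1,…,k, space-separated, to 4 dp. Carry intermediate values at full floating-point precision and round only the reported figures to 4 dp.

price = 14.0413
boundary = - 88.6391 80.4597 88.6391 80.4597 88.6391 97.6500
tree:
14.0413
20.8309 8.4217
29.0103 13.5021 4.1725
36.4349 20.8309 7.4011 1.4470
43.1744 29.0103 12.7108 2.9304 0.1848
49.2920 36.4349 20.8309 5.9033 0.4014 0.0000
54.8451 43.1744 29.0103 11.8200 0.8717 0.0000 0.0000
59.8857 49.2920 36.4349 20.8309 1.8931 0.0000 0.0000 0.0000

params: Δt=0.12129 u=1.10166 d=0.90772 q=0.53431 e^(-rΔt)=0.98878
t_7 payoffs: 59.8857 49.2920 36.4349 20.8309 1.8931 0.0000 0.0000 0.0000
t_6: node(6,0) S=54.6249 payoff=54.8451 vs cont=53.6172 → 54.8451 [stop]  node(6,1) S=66.2956 payoff=43.1744 vs cont=41.9466 → 43.1744 [stop]  node(6,2) S=80.4597 payoff=29.0103 vs cont=27.7825 → 29.0103 [stop]  node(6,3) S=97.6500 payoff=11.8200 vs cont=10.5922 → 11.8200 [stop]  node(6,4) S=118.5130 payoff=0.0000 vs cont=0.8717 → 0.8717 [wait]  node(6,5) S=143.8334 payoff=0.0000 vs cont=0.0000 → 0.0000 [wait]  node(6,6) S=174.5636 payoff=0.0000 vs cont=0.0000 → 0.0000 [wait]  ⇒ S*(6)=97.6500
t_5: node(5,0) S=60.1780 payoff=49.2920 vs cont=48.0642 → 49.2920 [stop]  node(5,1) S=73.0351 payoff=36.4349 vs cont=35.2071 → 36.4349 [stop]  node(5,2) S=88.6391 payoff=20.8309 vs cont=19.6031 → 20.8309 [stop]  node(5,3) S=107.5769 payoff=1.8931 vs cont=5.9033 → 5.9033 [wait]  node(5,4) S=130.5608 payoff=0.0000 vs cont=0.4014 → 0.4014 [wait]  node(5,5) S=158.4553 payoff=0.0000 vs cont=0.0000 → 0.0000 [wait]  ⇒ S*(5)=88.6391
t_4: node(4,0) S=66.2956 payoff=43.1744 vs cont=41.9466 → 43.1744 [stop]  node(4,1) S=80.4597 payoff=29.0103 vs cont=27.7825 → 29.0103 [stop]  node(4,2) S=97.6500 payoff=11.8200 vs cont=12.7108 → 12.7108 [wait]  node(4,3) S=118.5130 payoff=0.0000 vs cont=2.9304 → 2.9304 [wait]  node(4,4) S=143.8334 payoff=0.0000 vs cont=0.1848 → 0.1848 [wait]  ⇒ S*(4)=80.4597
t_3: node(3,0) S=73.0351 payoff=36.4349 vs cont=35.2071 → 36.4349 [stop]  node(3,1) S=88.6391 payoff=20.8309 vs cont=20.0737 → 20.8309 [stop]  node(3,2) S=107.5769 payoff=1.8931 vs cont=7.4011 → 7.4011 [wait]  node(3,3) S=130.5608 payoff=0.0000 vs cont=1.4470 → 1.4470 [wait]  ⇒ S*(3)=88.6391
t_2: node(2,0) S=80.4597 payoff=29.0103 vs cont=27.7825 → 29.0103 [stop]  node(2,1) S=97.6500 payoff=11.8200 vs cont=13.5021 → 13.5021 [wait]  node(2,2) S=118.5130 payoff=0.0000 vs cont=4.1725 → 4.1725 [wait]  ⇒ S*(2)=80.4597
t_1: node(1,0) S=88.6391 payoff=20.8309 vs cont=20.4918 → 20.8309 [stop]  node(1,1) S=107.5769 payoff=1.8931 vs cont=8.4217 → 8.4217 [wait]  ⇒ S*(1)=88.6391
t_0: node(0,0) S=97.6500 payoff=11.8200 vs cont=14.0413 → 14.0413 [wait]  ⇒ S*(0)=-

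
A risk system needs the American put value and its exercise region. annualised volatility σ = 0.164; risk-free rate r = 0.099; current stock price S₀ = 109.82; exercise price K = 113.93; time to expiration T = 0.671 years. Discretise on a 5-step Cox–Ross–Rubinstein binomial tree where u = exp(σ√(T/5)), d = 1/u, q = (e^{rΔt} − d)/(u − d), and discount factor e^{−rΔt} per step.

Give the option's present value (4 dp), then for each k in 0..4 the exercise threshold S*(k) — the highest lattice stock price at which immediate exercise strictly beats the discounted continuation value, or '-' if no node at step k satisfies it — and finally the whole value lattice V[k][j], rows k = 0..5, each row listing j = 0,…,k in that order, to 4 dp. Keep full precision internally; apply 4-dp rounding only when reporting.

Δt=0.13420, u=1.06192, d=0.94169, q=0.59623, disc=e^(-rΔt)=0.98680
k=5 terminal: V=max(K-S,0) → 32.6053 22.2223 10.5136 0.0000 0.0000 0.0000
k=4: j=0 S=86.3603 intr=27.5697 cont=26.0661 V=27.5697[EX]; j=1 S=97.3863 intr=16.5437 cont=15.0401 V=16.5437[EX]; j=2 S=109.8200 intr=4.1100 cont=4.1891 V=4.1891[hold]; j=3 S=123.8412 intr=0.0000 cont=0.0000 V=0.0000[hold]; j=4 S=139.6525 intr=0.0000 cont=0.0000 V=0.0000[hold]  S*(4)=97.3863
k=3: j=0 S=91.7077 intr=22.2223 cont=20.7186 V=22.2223[EX]; j=1 S=103.4164 intr=10.5136 cont=9.0564 V=10.5136[EX]; j=2 S=116.6201 intr=0.0000 cont=1.6691 V=1.6691[hold]; j=3 S=131.5094 intr=0.0000 cont=0.0000 V=0.0000[hold]  S*(3)=103.4164
k=2: j=0 S=97.3863 intr=16.5437 cont=15.0401 V=16.5437[EX]; j=1 S=109.8200 intr=4.1100 cont=5.1711 V=5.1711[hold]; j=2 S=123.8412 intr=0.0000 cont=0.6651 V=0.6651[hold]  S*(2)=97.3863
k=1: j=0 S=103.4164 intr=10.5136 cont=9.6342 V=10.5136[EX]; j=1 S=116.6201 intr=0.0000 cont=2.4517 V=2.4517[hold]  S*(1)=103.4164
k=0: j=0 S=109.8200 intr=4.1100 cont=5.6315 V=5.6315[hold]  S*(0)=-

price = 5.6315
boundary = - 103.4164 97.3863 103.4164 97.3863
tree:
5.6315
10.5136 2.4517
16.5437 5.1711 0.6651
22.2223 10.5136 1.6691 0.0000
27.5697 16.5437 4.1891 0.0000 0.0000
32.6053 22.2223 10.5136 0.0000 0.0000 0.0000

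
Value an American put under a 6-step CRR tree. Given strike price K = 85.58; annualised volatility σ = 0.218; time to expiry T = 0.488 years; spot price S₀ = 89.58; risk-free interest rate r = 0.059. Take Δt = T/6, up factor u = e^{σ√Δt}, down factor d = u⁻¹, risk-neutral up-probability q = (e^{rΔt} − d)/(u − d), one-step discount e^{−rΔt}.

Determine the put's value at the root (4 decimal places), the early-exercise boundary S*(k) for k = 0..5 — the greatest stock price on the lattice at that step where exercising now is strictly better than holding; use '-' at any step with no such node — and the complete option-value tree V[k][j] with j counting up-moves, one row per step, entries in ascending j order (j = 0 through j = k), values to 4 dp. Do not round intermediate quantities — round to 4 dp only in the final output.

Δt=0.08133  u=1.06414  d=0.93972  q=0.52312  discount=0.99521
step 6 (expiry): payoffs max(K−S,0) = 23.8911 15.7233 6.4740 0.0000 0.0000 0.0000 0.0000
step 5: (k=5,j=0): S=65.6459, (K−S)⁺=19.9341, hold=19.5244 ⇒ V=19.9341 exercise | (k=5,j=1): S=74.3377, (K−S)⁺=11.2423, hold=10.8326 ⇒ V=11.2423 exercise | (k=5,j=2): S=84.1803, (K−S)⁺=1.3997, hold=3.0725 ⇒ V=3.0725 continue | (k=5,j=3): S=95.3261, (K−S)⁺=0.0000, hold=0.0000 ⇒ V=0.0000 continue | (k=5,j=4): S=107.9476, (K−S)⁺=0.0000, hold=0.0000 ⇒ V=0.0000 continue | (k=5,j=5): S=122.2403, (K−S)⁺=0.0000, hold=0.0000 ⇒ V=0.0000 continue  boundary S*=74.3377
step 4: (k=4,j=0): S=69.8567, (K−S)⁺=15.7233, hold=15.3136 ⇒ V=15.7233 exercise | (k=4,j=1): S=79.1060, (K−S)⁺=6.4740, hold=6.9352 ⇒ V=6.9352 continue | (k=4,j=2): S=89.5800, (K−S)⁺=0.0000, hold=1.4582 ⇒ V=1.4582 continue | (k=4,j=3): S=101.4408, (K−S)⁺=0.0000, hold=0.0000 ⇒ V=0.0000 continue | (k=4,j=4): S=114.8719, (K−S)⁺=0.0000, hold=0.0000 ⇒ V=0.0000 continue  boundary S*=69.8567
step 3: (k=3,j=0): S=74.3377, (K−S)⁺=11.2423, hold=11.0728 ⇒ V=11.2423 exercise | (k=3,j=1): S=84.1803, (K−S)⁺=1.3997, hold=4.0506 ⇒ V=4.0506 continue | (k=3,j=2): S=95.3261, (K−S)⁺=0.0000, hold=0.6921 ⇒ V=0.6921 continue | (k=3,j=3): S=107.9476, (K−S)⁺=0.0000, hold=0.0000 ⇒ V=0.0000 continue  boundary S*=74.3377
step 2: (k=2,j=0): S=79.1060, (K−S)⁺=6.4740, hold=7.4443 ⇒ V=7.4443 continue | (k=2,j=1): S=89.5800, (K−S)⁺=0.0000, hold=2.2827 ⇒ V=2.2827 continue | (k=2,j=2): S=101.4408, (K−S)⁺=0.0000, hold=0.3284 ⇒ V=0.3284 continue  boundary S*=-
step 1: (k=1,j=0): S=84.1803, (K−S)⁺=1.3997, hold=4.7214 ⇒ V=4.7214 continue | (k=1,j=1): S=95.3261, (K−S)⁺=0.0000, hold=1.2543 ⇒ V=1.2543 continue  boundary S*=-
step 0: (k=0,j=0): S=89.5800, (K−S)⁺=0.0000, hold=2.8938 ⇒ V=2.8938 continue  boundary S*=-

price = 2.8938
boundary = - - - 74.3377 69.8567 74.3377
tree:
2.8938
4.7214 1.2543
7.4443 2.2827 0.3284
11.2423 4.0506 0.6921 0.0000
15.7233 6.9352 1.4582 0.0000 0.0000
19.9341 11.2423 3.0725 0.0000 0.0000 0.0000
23.8911 15.7233 6.4740 0.0000 0.0000 0.0000 0.0000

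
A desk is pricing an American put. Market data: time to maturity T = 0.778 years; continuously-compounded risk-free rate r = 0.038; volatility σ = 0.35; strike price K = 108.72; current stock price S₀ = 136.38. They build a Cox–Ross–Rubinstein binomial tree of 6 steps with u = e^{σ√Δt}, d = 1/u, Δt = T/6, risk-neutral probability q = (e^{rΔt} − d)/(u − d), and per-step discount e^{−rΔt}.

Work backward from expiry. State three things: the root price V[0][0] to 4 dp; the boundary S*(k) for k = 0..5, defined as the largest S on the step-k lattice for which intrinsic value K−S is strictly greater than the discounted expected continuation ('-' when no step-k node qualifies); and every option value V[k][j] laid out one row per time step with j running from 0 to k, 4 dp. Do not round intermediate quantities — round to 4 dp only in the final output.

price = 4.2054
boundary = - - - - 82.3778 93.4427
tree:
4.2054
6.9346 1.3854
11.1871 2.5446 0.1836
17.5262 4.6516 0.3604 0.0000
26.3422 8.4569 0.7074 0.0000 0.0000
36.0969 15.2773 1.3888 0.0000 0.0000 0.0000
44.6965 26.3422 2.7262 0.0000 0.0000 0.0000 0.0000

params: Δt=0.12967 u=1.13432 d=0.88159 q=0.48808 e^(-rΔt)=0.99508
t_6 payoffs: 44.6965 26.3422 2.7262 0.0000 0.0000 0.0000 0.0000
t_5: node(5,0) S=72.6231 payoff=36.0969 vs cont=35.5625 → 36.0969 [stop]  node(5,1) S=93.4427 payoff=15.2773 vs cont=14.7430 → 15.2773 [stop]  node(5,2) S=120.2307 payoff=0.0000 vs cont=1.3888 → 1.3888 [wait]  node(5,3) S=154.6984 payoff=0.0000 vs cont=0.0000 → 0.0000 [wait]  node(5,4) S=199.0473 payoff=0.0000 vs cont=0.0000 → 0.0000 [wait]  node(5,5) S=256.1100 payoff=0.0000 vs cont=0.0000 → 0.0000 [wait]  ⇒ S*(5)=93.4427
t_4: node(4,0) S=82.3778 payoff=26.3422 vs cont=25.8079 → 26.3422 [stop]  node(4,1) S=105.9938 payoff=2.7262 vs cont=8.4569 → 8.4569 [wait]  node(4,2) S=136.3800 payoff=0.0000 vs cont=0.7074 → 0.7074 [wait]  node(4,3) S=175.4773 payoff=0.0000 vs cont=0.0000 → 0.0000 [wait]  node(4,4) S=225.7831 payoff=0.0000 vs cont=0.0000 → 0.0000 [wait]  ⇒ S*(4)=82.3778
t_3: node(3,0) S=93.4427 payoff=15.2773 vs cont=17.5262 → 17.5262 [wait]  node(3,1) S=120.2307 payoff=0.0000 vs cont=4.6516 → 4.6516 [wait]  node(3,2) S=154.6984 payoff=0.0000 vs cont=0.3604 → 0.3604 [wait]  node(3,3) S=199.0473 payoff=0.0000 vs cont=0.0000 → 0.0000 [wait]  ⇒ S*(3)=-
t_2: node(2,0) S=105.9938 payoff=2.7262 vs cont=11.1871 → 11.1871 [wait]  node(2,1) S=136.3800 payoff=0.0000 vs cont=2.5446 → 2.5446 [wait]  node(2,2) S=175.4773 payoff=0.0000 vs cont=0.1836 → 0.1836 [wait]  ⇒ S*(2)=-
t_1: node(1,0) S=120.2307 payoff=0.0000 vs cont=6.9346 → 6.9346 [wait]  node(1,1) S=154.6984 payoff=0.0000 vs cont=1.3854 → 1.3854 [wait]  ⇒ S*(1)=-
t_0: node(0,0) S=136.3800 payoff=0.0000 vs cont=4.2054 → 4.2054 [wait]  ⇒ S*(0)=-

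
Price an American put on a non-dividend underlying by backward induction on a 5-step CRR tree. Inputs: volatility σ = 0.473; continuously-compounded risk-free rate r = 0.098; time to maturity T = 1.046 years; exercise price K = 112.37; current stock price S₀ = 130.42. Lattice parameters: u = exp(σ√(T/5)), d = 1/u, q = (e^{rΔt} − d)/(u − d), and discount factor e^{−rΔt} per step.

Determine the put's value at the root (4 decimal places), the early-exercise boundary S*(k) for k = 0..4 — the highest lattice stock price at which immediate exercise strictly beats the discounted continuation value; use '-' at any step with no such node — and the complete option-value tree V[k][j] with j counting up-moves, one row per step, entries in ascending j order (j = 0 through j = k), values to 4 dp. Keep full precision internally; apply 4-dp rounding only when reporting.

price = 11.5706
boundary = - - - 68.1514 84.6119
tree:
11.5706
18.7549 4.6862
29.4460 8.5747 0.8940
44.2186 15.5275 1.8021 0.0000
57.4768 27.7581 3.6324 0.0000 0.0000
68.1557 44.2186 7.3220 0.0000 0.0000 0.0000

Δt=0.20920, u=1.24153, d=0.80546, q=0.49362, disc=e^(-rΔt)=0.97971
k=5 terminal: V=max(K-S,0) → 68.1557 44.2186 7.3220 0.0000 0.0000 0.0000
k=4: j=0 S=54.8932 intr=57.4768 cont=55.1965 V=57.4768[EX]; j=1 S=84.6119 intr=27.7581 cont=25.4778 V=27.7581[EX]; j=2 S=130.4200 intr=0.0000 cont=3.6324 V=3.6324[hold]; j=3 S=201.0282 intr=0.0000 cont=0.0000 V=0.0000[hold]; j=4 S=309.8630 intr=0.0000 cont=0.0000 V=0.0000[hold]  S*(4)=84.6119
k=3: j=0 S=68.1514 intr=44.2186 cont=41.9382 V=44.2186[EX]; j=1 S=105.0480 intr=7.3220 cont=15.5275 V=15.5275[hold]; j=2 S=161.9200 intr=0.0000 cont=1.8021 V=1.8021[hold]; j=3 S=249.5820 intr=0.0000 cont=0.0000 V=0.0000[hold]  S*(3)=68.1514
k=2: j=0 S=84.6119 intr=27.7581 cont=29.4460 V=29.4460[hold]; j=1 S=130.4200 intr=0.0000 cont=8.5747 V=8.5747[hold]; j=2 S=201.0282 intr=0.0000 cont=0.8940 V=0.8940[hold]  S*(2)=-
k=1: j=0 S=105.0480 intr=7.3220 cont=18.7549 V=18.7549[hold]; j=1 S=161.9200 intr=0.0000 cont=4.6862 V=4.6862[hold]  S*(1)=-
k=0: j=0 S=130.4200 intr=0.0000 cont=11.5706 V=11.5706[hold]  S*(0)=-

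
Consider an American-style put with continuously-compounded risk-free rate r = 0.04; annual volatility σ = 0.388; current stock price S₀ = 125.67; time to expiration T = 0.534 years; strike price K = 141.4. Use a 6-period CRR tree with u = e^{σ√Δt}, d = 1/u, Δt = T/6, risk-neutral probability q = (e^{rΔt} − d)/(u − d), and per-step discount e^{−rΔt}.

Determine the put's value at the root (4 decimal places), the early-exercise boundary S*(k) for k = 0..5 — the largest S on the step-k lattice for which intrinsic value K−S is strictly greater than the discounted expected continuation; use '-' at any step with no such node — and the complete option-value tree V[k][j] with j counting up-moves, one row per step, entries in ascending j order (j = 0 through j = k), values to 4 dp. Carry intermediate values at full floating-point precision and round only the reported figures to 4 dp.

price = 23.1398
boundary = - - - 88.8016 99.6991 111.9338
tree:
23.1398
31.6740 14.3004
41.7185 21.3028 7.0131
52.5984 30.5390 11.7087 2.1077
62.3047 41.7009 18.9799 4.1189 0.0000
70.9501 52.5984 29.4662 8.0492 0.0000 0.0000
78.6505 62.3047 41.7009 15.7300 0.0000 0.0000 0.0000

Δt=0.08900  u=1.12272  d=0.89070  q=0.48647  discount=0.99645
step 6 (expiry): payoffs max(K−S,0) = 78.6505 62.3047 41.7009 15.7300 0.0000 0.0000 0.0000
step 5: (k=5,j=0): S=70.4499, (K−S)⁺=70.9501, hold=70.4476 ⇒ V=70.9501 exercise | (k=5,j=1): S=88.8016, (K−S)⁺=52.5984, hold=52.0959 ⇒ V=52.5984 exercise | (k=5,j=2): S=111.9338, (K−S)⁺=29.4662, hold=28.9637 ⇒ V=29.4662 exercise | (k=5,j=3): S=141.0918, (K−S)⁺=0.3082, hold=8.0492 ⇒ V=8.0492 continue | (k=5,j=4): S=177.8453, (K−S)⁺=0.0000, hold=0.0000 ⇒ V=0.0000 continue | (k=5,j=5): S=224.1728, (K−S)⁺=0.0000, hold=0.0000 ⇒ V=0.0000 continue  boundary S*=111.9338
step 4: (k=4,j=0): S=79.0953, (K−S)⁺=62.3047, hold=61.8022 ⇒ V=62.3047 exercise | (k=4,j=1): S=99.6991, (K−S)⁺=41.7009, hold=41.1984 ⇒ V=41.7009 exercise | (k=4,j=2): S=125.6700, (K−S)⁺=15.7300, hold=18.9799 ⇒ V=18.9799 continue | (k=4,j=3): S=158.4062, (K−S)⁺=0.0000, hold=4.1189 ⇒ V=4.1189 continue | (k=4,j=4): S=199.6699, (K−S)⁺=0.0000, hold=0.0000 ⇒ V=0.0000 continue  boundary S*=99.6991
step 3: (k=3,j=0): S=88.8016, (K−S)⁺=52.5984, hold=52.0959 ⇒ V=52.5984 exercise | (k=3,j=1): S=111.9338, (K−S)⁺=29.4662, hold=30.5390 ⇒ V=30.5390 continue | (k=3,j=2): S=141.0918, (K−S)⁺=0.3082, hold=11.7087 ⇒ V=11.7087 continue | (k=3,j=3): S=177.8453, (K−S)⁺=0.0000, hold=2.1077 ⇒ V=2.1077 continue  boundary S*=88.8016
step 2: (k=2,j=0): S=99.6991, (K−S)⁺=41.7009, hold=41.7185 ⇒ V=41.7185 continue | (k=2,j=1): S=125.6700, (K−S)⁺=15.7300, hold=21.3028 ⇒ V=21.3028 continue | (k=2,j=2): S=158.4062, (K−S)⁺=0.0000, hold=7.0131 ⇒ V=7.0131 continue  boundary S*=-
step 1: (k=1,j=0): S=111.9338, (K−S)⁺=29.4662, hold=31.6740 ⇒ V=31.6740 continue | (k=1,j=1): S=141.0918, (K−S)⁺=0.3082, hold=14.3004 ⇒ V=14.3004 continue  boundary S*=-
step 0: (k=0,j=0): S=125.6700, (K−S)⁺=15.7300, hold=23.1398 ⇒ V=23.1398 continue  boundary S*=-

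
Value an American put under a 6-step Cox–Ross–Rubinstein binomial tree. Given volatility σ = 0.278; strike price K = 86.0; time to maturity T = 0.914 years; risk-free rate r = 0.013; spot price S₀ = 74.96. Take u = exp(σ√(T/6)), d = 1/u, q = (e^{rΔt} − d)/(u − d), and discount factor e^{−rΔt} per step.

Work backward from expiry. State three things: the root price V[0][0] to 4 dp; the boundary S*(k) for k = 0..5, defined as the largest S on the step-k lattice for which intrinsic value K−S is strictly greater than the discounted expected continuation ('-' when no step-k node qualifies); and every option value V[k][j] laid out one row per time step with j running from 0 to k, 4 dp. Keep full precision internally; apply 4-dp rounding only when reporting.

price = 14.8137
boundary = - - - 54.1331 60.3372 67.2523
tree:
14.8137
19.9071 9.4012
25.7342 13.7271 4.7913
31.8669 19.2497 7.8489 1.5252
37.4331 25.6628 12.4373 2.9504 0.0000
42.4269 31.8669 18.7477 5.7072 0.0000 0.0000
46.9073 37.4331 25.6628 11.0400 0.0000 0.0000 0.0000

Δt=0.15233, u=1.11461, d=0.89718, q=0.48202, disc=e^(-rΔt)=0.99802
k=6 terminal: V=max(K-S,0) → 46.9073 37.4331 25.6628 11.0400 0.0000 0.0000 0.0000
k=5: j=0 S=43.5731 intr=42.4269 cont=42.2568 V=42.4269[EX]; j=1 S=54.1331 intr=31.8669 cont=31.6968 V=31.8669[EX]; j=2 S=67.2523 intr=18.7477 cont=18.5775 V=18.7477[EX]; j=3 S=83.5510 intr=2.4490 cont=5.7072 V=5.7072[hold]; j=4 S=103.7998 intr=0.0000 cont=0.0000 V=0.0000[hold]; j=5 S=128.9559 intr=0.0000 cont=0.0000 V=0.0000[hold]  S*(5)=67.2523
k=4: j=0 S=48.5669 intr=37.4331 cont=37.2630 V=37.4331[EX]; j=1 S=60.3372 intr=25.6628 cont=25.4927 V=25.6628[EX]; j=2 S=74.9600 intr=11.0400 cont=12.4373 V=12.4373[hold]; j=3 S=93.1267 intr=0.0000 cont=2.9504 V=2.9504[hold]; j=4 S=115.6961 intr=0.0000 cont=0.0000 V=0.0000[hold]  S*(4)=60.3372
k=3: j=0 S=54.1331 intr=31.8669 cont=31.6968 V=31.8669[EX]; j=1 S=67.2523 intr=18.7477 cont=19.2497 V=19.2497[hold]; j=2 S=83.5510 intr=2.4490 cont=7.8489 V=7.8489[hold]; j=3 S=103.7998 intr=0.0000 cont=1.5252 V=1.5252[hold]  S*(3)=54.1331
k=2: j=0 S=60.3372 intr=25.6628 cont=25.7342 V=25.7342[hold]; j=1 S=74.9600 intr=11.0400 cont=13.7271 V=13.7271[hold]; j=2 S=93.1267 intr=0.0000 cont=4.7913 V=4.7913[hold]  S*(2)=-
k=1: j=0 S=67.2523 intr=18.7477 cont=19.9071 V=19.9071[hold]; j=1 S=83.5510 intr=2.4490 cont=9.4012 V=9.4012[hold]  S*(1)=-
k=0: j=0 S=74.9600 intr=11.0400 cont=14.8137 V=14.8137[hold]  S*(0)=-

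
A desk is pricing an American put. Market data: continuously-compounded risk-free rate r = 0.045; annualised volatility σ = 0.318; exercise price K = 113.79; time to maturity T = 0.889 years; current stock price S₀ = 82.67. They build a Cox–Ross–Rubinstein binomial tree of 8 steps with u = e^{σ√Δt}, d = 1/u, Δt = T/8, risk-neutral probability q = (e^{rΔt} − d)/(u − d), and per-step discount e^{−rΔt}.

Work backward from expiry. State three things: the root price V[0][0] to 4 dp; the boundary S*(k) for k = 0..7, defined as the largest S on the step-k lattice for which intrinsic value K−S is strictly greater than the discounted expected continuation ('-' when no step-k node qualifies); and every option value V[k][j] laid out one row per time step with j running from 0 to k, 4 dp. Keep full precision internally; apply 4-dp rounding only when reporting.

Δt=0.11113  u=1.11183  d=0.89942  q=0.49712  discount=0.99501
step 8 (expiry): payoffs max(K−S,0) = 78.3867 70.0258 59.6902 46.9138 31.1200 11.5963 0.0000 0.0000 0.0000
step 7: (k=7,j=0): S=39.3624, (K−S)⁺=74.4276, hold=73.8600 ⇒ V=74.4276 exercise | (k=7,j=1): S=48.6584, (K−S)⁺=65.1316, hold=64.5640 ⇒ V=65.1316 exercise | (k=7,j=2): S=60.1497, (K−S)⁺=53.6403, hold=53.0727 ⇒ V=53.6403 exercise | (k=7,j=3): S=74.3549, (K−S)⁺=39.4351, hold=38.8675 ⇒ V=39.4351 exercise | (k=7,j=4): S=91.9149, (K−S)⁺=21.8751, hold=21.3075 ⇒ V=21.8751 exercise | (k=7,j=5): S=113.6219, (K−S)⁺=0.1681, hold=5.8024 ⇒ V=5.8024 continue | (k=7,j=6): S=140.4554, (K−S)⁺=0.0000, hold=0.0000 ⇒ V=0.0000 continue | (k=7,j=7): S=173.6259, (K−S)⁺=0.0000, hold=0.0000 ⇒ V=0.0000 continue  boundary S*=91.9149
step 6: (k=6,j=0): S=43.7642, (K−S)⁺=70.0258, hold=69.4582 ⇒ V=70.0258 exercise | (k=6,j=1): S=54.0998, (K−S)⁺=59.6902, hold=59.1226 ⇒ V=59.6902 exercise | (k=6,j=2): S=66.8762, (K−S)⁺=46.9138, hold=46.3462 ⇒ V=46.9138 exercise | (k=6,j=3): S=82.6700, (K−S)⁺=31.1200, hold=30.5524 ⇒ V=31.1200 exercise | (k=6,j=4): S=102.1937, (K−S)⁺=11.5963, hold=13.8157 ⇒ V=13.8157 continue | (k=6,j=5): S=126.3282, (K−S)⁺=0.0000, hold=2.9033 ⇒ V=2.9033 continue | (k=6,j=6): S=156.1624, (K−S)⁺=0.0000, hold=0.0000 ⇒ V=0.0000 continue  boundary S*=82.6700
step 5: (k=5,j=0): S=48.6584, (K−S)⁺=65.1316, hold=64.5640 ⇒ V=65.1316 exercise | (k=5,j=1): S=60.1497, (K−S)⁺=53.6403, hold=53.0727 ⇒ V=53.6403 exercise | (k=5,j=2): S=74.3549, (K−S)⁺=39.4351, hold=38.8675 ⇒ V=39.4351 exercise | (k=5,j=3): S=91.9149, (K−S)⁺=21.8751, hold=22.4053 ⇒ V=22.4053 continue | (k=5,j=4): S=113.6219, (K−S)⁺=0.1681, hold=8.3490 ⇒ V=8.3490 continue | (k=5,j=5): S=140.4554, (K−S)⁺=0.0000, hold=1.4527 ⇒ V=1.4527 continue  boundary S*=74.3549
step 4: (k=4,j=0): S=54.0998, (K−S)⁺=59.6902, hold=59.1226 ⇒ V=59.6902 exercise | (k=4,j=1): S=66.8762, (K−S)⁺=46.9138, hold=46.3462 ⇒ V=46.9138 exercise | (k=4,j=2): S=82.6700, (K−S)⁺=31.1200, hold=30.8147 ⇒ V=31.1200 exercise | (k=4,j=3): S=102.1937, (K−S)⁺=11.5963, hold=15.3407 ⇒ V=15.3407 continue | (k=4,j=4): S=126.3282, (K−S)⁺=0.0000, hold=4.8962 ⇒ V=4.8962 continue  boundary S*=82.6700
step 3: (k=3,j=0): S=60.1497, (K−S)⁺=53.6403, hold=53.0727 ⇒ V=53.6403 exercise | (k=3,j=1): S=74.3549, (K−S)⁺=39.4351, hold=38.8675 ⇒ V=39.4351 exercise | (k=3,j=2): S=91.9149, (K−S)⁺=21.8751, hold=23.1596 ⇒ V=23.1596 continue | (k=3,j=3): S=113.6219, (K−S)⁺=0.1681, hold=10.0978 ⇒ V=10.0978 continue  boundary S*=74.3549
step 2: (k=2,j=0): S=66.8762, (K−S)⁺=46.9138, hold=46.3462 ⇒ V=46.9138 exercise | (k=2,j=1): S=82.6700, (K−S)⁺=31.1200, hold=31.1878 ⇒ V=31.1878 continue | (k=2,j=2): S=102.1937, (K−S)⁺=11.5963, hold=16.5832 ⇒ V=16.5832 continue  boundary S*=66.8762
step 1: (k=1,j=0): S=74.3549, (K−S)⁺=39.4351, hold=38.9010 ⇒ V=39.4351 exercise | (k=1,j=1): S=91.9149, (K−S)⁺=21.8751, hold=23.8081 ⇒ V=23.8081 continue  boundary S*=74.3549
step 0: (k=0,j=0): S=82.6700, (K−S)⁺=31.1200, hold=31.5086 ⇒ V=31.5086 continue  boundary S*=-

price = 31.5086
boundary = - 74.3549 66.8762 74.3549 82.6700 74.3549 82.6700 91.9149
tree:
31.5086
39.4351 23.8081
46.9138 31.1878 16.5832
53.6403 39.4351 23.1596 10.0978
59.6902 46.9138 31.1200 15.3407 4.8962
65.1316 53.6403 39.4351 22.4053 8.3490 1.4527
70.0258 59.6902 46.9138 31.1200 13.8157 2.9033 0.0000
74.4276 65.1316 53.6403 39.4351 21.8751 5.8024 0.0000 0.0000
78.3867 70.0258 59.6902 46.9138 31.1200 11.5963 0.0000 0.0000 0.0000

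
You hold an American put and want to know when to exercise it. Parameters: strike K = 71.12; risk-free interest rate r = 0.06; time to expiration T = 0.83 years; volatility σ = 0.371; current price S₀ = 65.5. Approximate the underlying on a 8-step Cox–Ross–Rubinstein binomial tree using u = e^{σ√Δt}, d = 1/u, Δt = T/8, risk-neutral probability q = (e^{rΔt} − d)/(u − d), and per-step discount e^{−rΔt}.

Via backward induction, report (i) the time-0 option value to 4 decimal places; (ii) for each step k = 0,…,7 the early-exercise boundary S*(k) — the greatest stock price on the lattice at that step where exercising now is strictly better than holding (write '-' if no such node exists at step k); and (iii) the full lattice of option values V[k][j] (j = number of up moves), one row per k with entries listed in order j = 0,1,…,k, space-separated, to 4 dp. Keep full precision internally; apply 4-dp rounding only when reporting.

params: Δt=0.10375 u=1.12693 d=0.88736 q=0.49623 e^(-rΔt)=0.99379
t_8 payoffs: 45.9400 39.1419 30.5085 19.5443 5.6200 0.0000 0.0000 0.0000 0.0000
t_7: node(7,0) S=28.3762 payoff=42.7438 vs cont=42.3025 → 42.7438 [stop]  node(7,1) S=36.0371 payoff=35.0829 vs cont=34.6415 → 35.0829 [stop]  node(7,2) S=45.7664 payoff=25.3536 vs cont=24.9123 → 25.3536 [stop]  node(7,3) S=58.1223 payoff=12.9977 vs cont=12.5563 → 12.9977 [stop]  node(7,4) S=73.8141 payoff=0.0000 vs cont=2.8136 → 2.8136 [wait]  node(7,5) S=93.7424 payoff=0.0000 vs cont=0.0000 → 0.0000 [wait]  node(7,6) S=119.0508 payoff=0.0000 vs cont=0.0000 → 0.0000 [wait]  node(7,7) S=151.1920 payoff=0.0000 vs cont=0.0000 → 0.0000 [wait]  ⇒ S*(7)=58.1223
t_6: node(6,0) S=31.9781 payoff=39.1419 vs cont=38.7006 → 39.1419 [stop]  node(6,1) S=40.6115 payoff=30.5085 vs cont=30.0672 → 30.5085 [stop]  node(6,2) S=51.5757 payoff=19.5443 vs cont=19.1030 → 19.5443 [stop]  node(6,3) S=65.5000 payoff=5.6200 vs cont=7.8948 → 7.8948 [wait]  node(6,4) S=83.1836 payoff=0.0000 vs cont=1.4086 → 1.4086 [wait]  node(6,5) S=105.6414 payoff=0.0000 vs cont=0.0000 → 0.0000 [wait]  node(6,6) S=134.1623 payoff=0.0000 vs cont=0.0000 → 0.0000 [wait]  ⇒ S*(6)=51.5757
t_5: node(5,0) S=36.0371 payoff=35.0829 vs cont=34.6415 → 35.0829 [stop]  node(5,1) S=45.7664 payoff=25.3536 vs cont=24.9123 → 25.3536 [stop]  node(5,2) S=58.1223 payoff=12.9977 vs cont=13.6781 → 13.6781 [wait]  node(5,3) S=73.8141 payoff=0.0000 vs cont=4.6472 → 4.6472 [wait]  node(5,4) S=93.7424 payoff=0.0000 vs cont=0.7052 → 0.7052 [wait]  node(5,5) S=119.0508 payoff=0.0000 vs cont=0.0000 → 0.0000 [wait]  ⇒ S*(5)=45.7664
t_4: node(4,0) S=40.6115 payoff=30.5085 vs cont=30.0672 → 30.5085 [stop]  node(4,1) S=51.5757 payoff=19.5443 vs cont=19.4385 → 19.5443 [stop]  node(4,2) S=65.5000 payoff=5.6200 vs cont=9.1397 → 9.1397 [wait]  node(4,3) S=83.1836 payoff=0.0000 vs cont=2.6744 → 2.6744 [wait]  node(4,4) S=105.6414 payoff=0.0000 vs cont=0.3531 → 0.3531 [wait]  ⇒ S*(4)=51.5757
t_3: node(3,0) S=45.7664 payoff=25.3536 vs cont=24.9123 → 25.3536 [stop]  node(3,1) S=58.1223 payoff=12.9977 vs cont=14.2920 → 14.2920 [wait]  node(3,2) S=73.8141 payoff=0.0000 vs cont=5.8946 → 5.8946 [wait]  node(3,3) S=93.7424 payoff=0.0000 vs cont=1.5130 → 1.5130 [wait]  ⇒ S*(3)=45.7664
t_2: node(2,0) S=51.5757 payoff=19.5443 vs cont=19.7413 → 19.7413 [wait]  node(2,1) S=65.5000 payoff=5.6200 vs cont=10.0622 → 10.0622 [wait]  node(2,2) S=83.1836 payoff=0.0000 vs cont=3.6973 → 3.6973 [wait]  ⇒ S*(2)=-
t_1: node(1,0) S=58.1223 payoff=12.9977 vs cont=14.8456 → 14.8456 [wait]  node(1,1) S=73.8141 payoff=0.0000 vs cont=6.8609 → 6.8609 [wait]  ⇒ S*(1)=-
t_0: node(0,0) S=65.5000 payoff=5.6200 vs cont=10.8158 → 10.8158 [wait]  ⇒ S*(0)=-

price = 10.8158
boundary = - - - 45.7664 51.5757 45.7664 51.5757 58.1223
tree:
10.8158
14.8456 6.8609
19.7413 10.0622 3.6973
25.3536 14.2920 5.8946 1.5130
30.5085 19.5443 9.1397 2.6744 0.3531
35.0829 25.3536 13.6781 4.6472 0.7052 0.0000
39.1419 30.5085 19.5443 7.8948 1.4086 0.0000 0.0000
42.7438 35.0829 25.3536 12.9977 2.8136 0.0000 0.0000 0.0000
45.9400 39.1419 30.5085 19.5443 5.6200 0.0000 0.0000 0.0000 0.0000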